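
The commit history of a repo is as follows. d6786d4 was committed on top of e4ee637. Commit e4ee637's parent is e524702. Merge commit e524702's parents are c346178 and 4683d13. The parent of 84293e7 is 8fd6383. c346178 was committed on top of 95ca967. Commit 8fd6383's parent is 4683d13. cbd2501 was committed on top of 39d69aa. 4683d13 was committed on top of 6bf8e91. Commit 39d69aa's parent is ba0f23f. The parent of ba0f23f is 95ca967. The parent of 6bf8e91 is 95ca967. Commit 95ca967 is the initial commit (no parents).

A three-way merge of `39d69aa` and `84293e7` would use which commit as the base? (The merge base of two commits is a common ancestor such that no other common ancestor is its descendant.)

Ancestors of 39d69aa: {39d69aa, 95ca967, ba0f23f}.
Ancestors of 84293e7: {4683d13, 6bf8e91, 84293e7, 8fd6383, 95ca967}.
Common ancestors: {95ca967}.
The only common ancestor is 95ca967, so it is the merge base.

95ca967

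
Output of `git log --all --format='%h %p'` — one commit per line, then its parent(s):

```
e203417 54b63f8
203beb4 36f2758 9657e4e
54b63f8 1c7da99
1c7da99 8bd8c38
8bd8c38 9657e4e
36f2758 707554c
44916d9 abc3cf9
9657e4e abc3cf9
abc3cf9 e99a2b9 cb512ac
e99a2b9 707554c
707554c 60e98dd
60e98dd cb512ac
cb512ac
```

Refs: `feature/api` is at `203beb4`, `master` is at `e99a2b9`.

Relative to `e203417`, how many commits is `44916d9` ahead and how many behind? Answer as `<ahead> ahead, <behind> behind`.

1 ahead, 5 behind

Reachable from 44916d9: {44916d9, 60e98dd, 707554c, abc3cf9, cb512ac, e99a2b9}.
Reachable from e203417: {1c7da99, 54b63f8, 60e98dd, 707554c, 8bd8c38, 9657e4e, abc3cf9, cb512ac, e203417, e99a2b9}.
Only in 44916d9's history (ahead): {44916d9} — 1.
Only in e203417's history (behind): {1c7da99, 54b63f8, 8bd8c38, 9657e4e, e203417} — 5.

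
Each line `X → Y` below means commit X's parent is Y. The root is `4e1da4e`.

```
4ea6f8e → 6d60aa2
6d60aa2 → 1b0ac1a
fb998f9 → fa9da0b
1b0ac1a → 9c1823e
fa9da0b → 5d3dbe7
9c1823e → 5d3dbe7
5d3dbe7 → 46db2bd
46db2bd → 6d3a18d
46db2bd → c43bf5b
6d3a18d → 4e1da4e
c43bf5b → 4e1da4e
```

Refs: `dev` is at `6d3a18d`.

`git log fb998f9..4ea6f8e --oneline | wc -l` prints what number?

Reachable from 4ea6f8e: {1b0ac1a, 46db2bd, 4e1da4e, 4ea6f8e, 5d3dbe7, 6d3a18d, 6d60aa2, 9c1823e, c43bf5b}.
Reachable from fb998f9: {46db2bd, 4e1da4e, 5d3dbe7, 6d3a18d, c43bf5b, fa9da0b, fb998f9}.
In 4ea6f8e's history but not fb998f9's: {1b0ac1a, 4ea6f8e, 6d60aa2, 9c1823e} — 4 commits.

4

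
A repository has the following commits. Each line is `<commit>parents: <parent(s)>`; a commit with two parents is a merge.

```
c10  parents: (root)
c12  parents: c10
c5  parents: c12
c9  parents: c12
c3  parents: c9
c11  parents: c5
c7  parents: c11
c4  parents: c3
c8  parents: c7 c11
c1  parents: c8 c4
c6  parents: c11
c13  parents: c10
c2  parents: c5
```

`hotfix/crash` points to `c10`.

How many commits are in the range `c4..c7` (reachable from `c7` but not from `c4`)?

3

Reachable from c7: {c10, c11, c12, c5, c7}.
Reachable from c4: {c10, c12, c3, c4, c9}.
In c7's history but not c4's: {c11, c5, c7} — 3 commits.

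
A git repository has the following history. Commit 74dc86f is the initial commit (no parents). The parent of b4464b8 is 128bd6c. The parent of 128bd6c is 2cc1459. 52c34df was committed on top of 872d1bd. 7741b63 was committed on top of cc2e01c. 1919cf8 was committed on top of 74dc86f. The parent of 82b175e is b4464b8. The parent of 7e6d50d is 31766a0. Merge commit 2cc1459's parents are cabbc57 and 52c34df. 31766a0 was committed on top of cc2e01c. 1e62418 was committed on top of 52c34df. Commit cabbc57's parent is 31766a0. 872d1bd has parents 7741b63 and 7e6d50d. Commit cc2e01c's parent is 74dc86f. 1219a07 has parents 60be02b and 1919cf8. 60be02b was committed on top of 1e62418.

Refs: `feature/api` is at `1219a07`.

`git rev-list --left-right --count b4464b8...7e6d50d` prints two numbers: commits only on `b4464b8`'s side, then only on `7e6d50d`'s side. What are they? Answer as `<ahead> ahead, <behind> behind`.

Reachable from b4464b8: {128bd6c, 2cc1459, 31766a0, 52c34df, 74dc86f, 7741b63, 7e6d50d, 872d1bd, b4464b8, cabbc57, cc2e01c}.
Reachable from 7e6d50d: {31766a0, 74dc86f, 7e6d50d, cc2e01c}.
Only in b4464b8's history (ahead): {128bd6c, 2cc1459, 52c34df, 7741b63, 872d1bd, b4464b8, cabbc57} — 7.
Only in 7e6d50d's history (behind): {} — 0.

7 ahead, 0 behind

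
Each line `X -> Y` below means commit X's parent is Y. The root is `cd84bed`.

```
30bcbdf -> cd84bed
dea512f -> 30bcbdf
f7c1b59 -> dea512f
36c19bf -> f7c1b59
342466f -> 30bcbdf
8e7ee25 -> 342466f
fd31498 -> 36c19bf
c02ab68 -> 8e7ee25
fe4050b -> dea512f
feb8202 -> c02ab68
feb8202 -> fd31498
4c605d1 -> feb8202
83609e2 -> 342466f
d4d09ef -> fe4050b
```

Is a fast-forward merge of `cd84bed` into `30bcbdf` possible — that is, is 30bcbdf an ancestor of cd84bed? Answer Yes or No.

A fast-forward from 30bcbdf to cd84bed is possible iff 30bcbdf is an ancestor of cd84bed.
Ancestors of cd84bed: {cd84bed}.
30bcbdf is not among them, so fast-forward is not possible.

No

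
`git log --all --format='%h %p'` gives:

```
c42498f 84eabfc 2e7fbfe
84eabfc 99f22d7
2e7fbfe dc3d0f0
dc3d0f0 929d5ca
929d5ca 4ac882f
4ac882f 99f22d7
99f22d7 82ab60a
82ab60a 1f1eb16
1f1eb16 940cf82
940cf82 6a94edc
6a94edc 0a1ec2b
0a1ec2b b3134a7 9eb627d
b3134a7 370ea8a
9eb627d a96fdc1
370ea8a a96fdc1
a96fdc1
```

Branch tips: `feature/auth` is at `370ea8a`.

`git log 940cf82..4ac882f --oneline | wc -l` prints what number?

4

Reachable from 4ac882f: {0a1ec2b, 1f1eb16, 370ea8a, 4ac882f, 6a94edc, 82ab60a, 940cf82, 99f22d7, 9eb627d, a96fdc1, b3134a7}.
Reachable from 940cf82: {0a1ec2b, 370ea8a, 6a94edc, 940cf82, 9eb627d, a96fdc1, b3134a7}.
In 4ac882f's history but not 940cf82's: {1f1eb16, 4ac882f, 82ab60a, 99f22d7} — 4 commits.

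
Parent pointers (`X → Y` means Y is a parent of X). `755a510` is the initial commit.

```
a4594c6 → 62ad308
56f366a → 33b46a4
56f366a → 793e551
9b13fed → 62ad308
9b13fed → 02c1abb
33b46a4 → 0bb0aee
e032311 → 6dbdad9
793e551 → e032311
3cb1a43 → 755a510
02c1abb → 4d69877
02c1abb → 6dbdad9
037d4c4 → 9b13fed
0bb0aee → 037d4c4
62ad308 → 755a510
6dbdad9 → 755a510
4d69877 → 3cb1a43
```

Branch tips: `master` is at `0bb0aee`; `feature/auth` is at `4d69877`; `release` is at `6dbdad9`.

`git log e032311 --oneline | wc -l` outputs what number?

Walking parent pointers from e032311: reachable set = {6dbdad9, 755a510, e032311}.
That is 3 commits.

3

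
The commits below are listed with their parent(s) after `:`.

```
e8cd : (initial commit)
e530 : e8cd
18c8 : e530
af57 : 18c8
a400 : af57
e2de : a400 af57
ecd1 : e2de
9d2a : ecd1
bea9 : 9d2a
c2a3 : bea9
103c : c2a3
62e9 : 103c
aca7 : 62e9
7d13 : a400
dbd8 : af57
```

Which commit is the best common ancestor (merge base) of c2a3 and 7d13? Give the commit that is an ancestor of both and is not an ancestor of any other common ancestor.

a400

Ancestors of c2a3: {18c8, 9d2a, a400, af57, bea9, c2a3, e2de, e530, e8cd, ecd1}.
Ancestors of 7d13: {18c8, 7d13, a400, af57, e530, e8cd}.
Common ancestors: {18c8, a400, af57, e530, e8cd}.
Among these, a400 is not an ancestor of any other common ancestor — it is the merge base.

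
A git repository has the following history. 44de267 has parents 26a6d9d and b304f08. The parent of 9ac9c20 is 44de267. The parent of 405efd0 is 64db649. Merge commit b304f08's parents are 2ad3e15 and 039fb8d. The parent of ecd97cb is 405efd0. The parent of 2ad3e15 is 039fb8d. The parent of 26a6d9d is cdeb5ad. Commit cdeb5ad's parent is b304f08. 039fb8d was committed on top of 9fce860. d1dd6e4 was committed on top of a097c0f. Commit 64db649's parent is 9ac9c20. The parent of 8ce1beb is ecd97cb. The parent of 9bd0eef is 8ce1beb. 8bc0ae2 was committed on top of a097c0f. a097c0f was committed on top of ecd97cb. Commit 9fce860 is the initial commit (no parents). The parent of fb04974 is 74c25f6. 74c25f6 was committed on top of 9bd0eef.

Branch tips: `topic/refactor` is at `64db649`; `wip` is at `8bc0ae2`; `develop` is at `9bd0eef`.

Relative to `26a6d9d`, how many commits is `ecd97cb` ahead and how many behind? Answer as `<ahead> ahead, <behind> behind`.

5 ahead, 0 behind

Reachable from ecd97cb: {039fb8d, 26a6d9d, 2ad3e15, 405efd0, 44de267, 64db649, 9ac9c20, 9fce860, b304f08, cdeb5ad, ecd97cb}.
Reachable from 26a6d9d: {039fb8d, 26a6d9d, 2ad3e15, 9fce860, b304f08, cdeb5ad}.
Only in ecd97cb's history (ahead): {405efd0, 44de267, 64db649, 9ac9c20, ecd97cb} — 5.
Only in 26a6d9d's history (behind): {} — 0.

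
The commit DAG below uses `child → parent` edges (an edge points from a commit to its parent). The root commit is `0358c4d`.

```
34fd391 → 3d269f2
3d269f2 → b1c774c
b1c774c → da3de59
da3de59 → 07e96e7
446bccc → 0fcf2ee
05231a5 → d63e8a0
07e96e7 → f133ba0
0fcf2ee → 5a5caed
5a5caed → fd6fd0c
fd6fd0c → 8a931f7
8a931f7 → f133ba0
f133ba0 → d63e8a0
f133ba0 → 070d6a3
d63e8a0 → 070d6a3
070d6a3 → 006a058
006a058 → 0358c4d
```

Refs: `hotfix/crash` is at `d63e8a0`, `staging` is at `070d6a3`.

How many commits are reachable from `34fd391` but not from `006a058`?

Reachable from 34fd391: {006a058, 0358c4d, 070d6a3, 07e96e7, 34fd391, 3d269f2, b1c774c, d63e8a0, da3de59, f133ba0}.
Reachable from 006a058: {006a058, 0358c4d}.
In 34fd391's history but not 006a058's: {070d6a3, 07e96e7, 34fd391, 3d269f2, b1c774c, d63e8a0, da3de59, f133ba0} — 8 commits.

8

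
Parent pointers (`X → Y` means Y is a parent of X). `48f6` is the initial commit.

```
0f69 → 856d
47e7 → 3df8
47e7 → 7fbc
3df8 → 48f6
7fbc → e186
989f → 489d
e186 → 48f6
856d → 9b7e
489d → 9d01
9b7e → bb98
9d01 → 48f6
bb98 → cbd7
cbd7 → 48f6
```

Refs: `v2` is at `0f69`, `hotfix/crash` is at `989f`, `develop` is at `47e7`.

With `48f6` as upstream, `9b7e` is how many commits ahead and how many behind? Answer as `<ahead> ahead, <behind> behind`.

3 ahead, 0 behind

Reachable from 9b7e: {48f6, 9b7e, bb98, cbd7}.
Reachable from 48f6: {48f6}.
Only in 9b7e's history (ahead): {9b7e, bb98, cbd7} — 3.
Only in 48f6's history (behind): {} — 0.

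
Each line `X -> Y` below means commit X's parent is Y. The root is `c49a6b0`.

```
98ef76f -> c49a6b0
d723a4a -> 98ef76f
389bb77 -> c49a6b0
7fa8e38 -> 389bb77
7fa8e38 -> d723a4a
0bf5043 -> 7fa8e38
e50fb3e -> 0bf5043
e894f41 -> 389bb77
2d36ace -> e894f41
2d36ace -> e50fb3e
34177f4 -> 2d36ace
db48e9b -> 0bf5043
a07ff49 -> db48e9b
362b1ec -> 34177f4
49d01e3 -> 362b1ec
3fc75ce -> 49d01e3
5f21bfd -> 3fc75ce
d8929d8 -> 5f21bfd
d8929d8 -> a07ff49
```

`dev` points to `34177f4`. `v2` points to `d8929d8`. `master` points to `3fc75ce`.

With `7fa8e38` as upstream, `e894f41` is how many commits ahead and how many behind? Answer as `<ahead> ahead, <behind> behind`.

1 ahead, 3 behind

Reachable from e894f41: {389bb77, c49a6b0, e894f41}.
Reachable from 7fa8e38: {389bb77, 7fa8e38, 98ef76f, c49a6b0, d723a4a}.
Only in e894f41's history (ahead): {e894f41} — 1.
Only in 7fa8e38's history (behind): {7fa8e38, 98ef76f, d723a4a} — 3.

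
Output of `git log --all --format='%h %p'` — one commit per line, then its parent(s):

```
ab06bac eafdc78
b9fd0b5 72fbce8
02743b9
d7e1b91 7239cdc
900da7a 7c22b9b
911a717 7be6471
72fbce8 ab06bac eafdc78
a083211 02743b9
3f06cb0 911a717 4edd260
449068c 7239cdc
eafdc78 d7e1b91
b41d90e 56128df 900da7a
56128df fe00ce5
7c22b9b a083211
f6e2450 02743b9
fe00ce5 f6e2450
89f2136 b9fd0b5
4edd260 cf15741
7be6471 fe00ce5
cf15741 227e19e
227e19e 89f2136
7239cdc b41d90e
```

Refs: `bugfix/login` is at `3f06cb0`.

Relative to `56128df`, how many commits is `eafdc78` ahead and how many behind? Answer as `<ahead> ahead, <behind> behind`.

Reachable from eafdc78: {02743b9, 56128df, 7239cdc, 7c22b9b, 900da7a, a083211, b41d90e, d7e1b91, eafdc78, f6e2450, fe00ce5}.
Reachable from 56128df: {02743b9, 56128df, f6e2450, fe00ce5}.
Only in eafdc78's history (ahead): {7239cdc, 7c22b9b, 900da7a, a083211, b41d90e, d7e1b91, eafdc78} — 7.
Only in 56128df's history (behind): {} — 0.

7 ahead, 0 behind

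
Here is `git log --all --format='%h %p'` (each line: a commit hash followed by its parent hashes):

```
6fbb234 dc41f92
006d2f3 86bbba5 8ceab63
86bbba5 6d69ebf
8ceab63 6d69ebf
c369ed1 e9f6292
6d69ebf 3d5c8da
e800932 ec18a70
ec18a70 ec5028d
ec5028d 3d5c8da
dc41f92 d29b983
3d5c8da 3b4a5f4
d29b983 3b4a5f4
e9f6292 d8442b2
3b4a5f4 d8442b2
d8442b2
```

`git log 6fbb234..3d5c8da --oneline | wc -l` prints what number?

1

Reachable from 3d5c8da: {3b4a5f4, 3d5c8da, d8442b2}.
Reachable from 6fbb234: {3b4a5f4, 6fbb234, d29b983, d8442b2, dc41f92}.
In 3d5c8da's history but not 6fbb234's: {3d5c8da} — 1 commit.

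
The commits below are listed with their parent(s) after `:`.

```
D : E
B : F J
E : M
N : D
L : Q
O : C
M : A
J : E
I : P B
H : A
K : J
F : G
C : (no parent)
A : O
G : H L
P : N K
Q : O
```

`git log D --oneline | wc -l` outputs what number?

Walking parent pointers from D: reachable set = {A, C, D, E, M, O}.
That is 6 commits.

6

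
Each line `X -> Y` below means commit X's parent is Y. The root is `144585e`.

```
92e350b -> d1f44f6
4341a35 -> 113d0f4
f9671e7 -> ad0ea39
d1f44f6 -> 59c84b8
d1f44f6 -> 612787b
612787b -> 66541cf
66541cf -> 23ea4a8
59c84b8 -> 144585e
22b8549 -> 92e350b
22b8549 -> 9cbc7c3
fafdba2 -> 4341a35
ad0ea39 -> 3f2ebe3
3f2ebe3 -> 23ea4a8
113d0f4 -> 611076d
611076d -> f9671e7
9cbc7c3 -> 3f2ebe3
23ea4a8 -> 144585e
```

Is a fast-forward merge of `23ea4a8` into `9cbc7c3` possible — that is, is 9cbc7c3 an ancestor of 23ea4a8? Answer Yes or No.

No

A fast-forward from 9cbc7c3 to 23ea4a8 is possible iff 9cbc7c3 is an ancestor of 23ea4a8.
Ancestors of 23ea4a8: {144585e, 23ea4a8}.
9cbc7c3 is not among them, so fast-forward is not possible.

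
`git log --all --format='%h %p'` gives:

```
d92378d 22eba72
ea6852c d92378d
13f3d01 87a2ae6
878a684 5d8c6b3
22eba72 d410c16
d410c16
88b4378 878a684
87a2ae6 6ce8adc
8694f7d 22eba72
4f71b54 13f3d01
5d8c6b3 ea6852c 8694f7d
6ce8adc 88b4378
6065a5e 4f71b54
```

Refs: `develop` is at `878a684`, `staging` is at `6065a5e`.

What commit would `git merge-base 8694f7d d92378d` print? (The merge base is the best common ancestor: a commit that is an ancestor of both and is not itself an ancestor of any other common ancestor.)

Ancestors of 8694f7d: {22eba72, 8694f7d, d410c16}.
Ancestors of d92378d: {22eba72, d410c16, d92378d}.
Common ancestors: {22eba72, d410c16}.
Among these, 22eba72 is not an ancestor of any other common ancestor — it is the merge base.

22eba72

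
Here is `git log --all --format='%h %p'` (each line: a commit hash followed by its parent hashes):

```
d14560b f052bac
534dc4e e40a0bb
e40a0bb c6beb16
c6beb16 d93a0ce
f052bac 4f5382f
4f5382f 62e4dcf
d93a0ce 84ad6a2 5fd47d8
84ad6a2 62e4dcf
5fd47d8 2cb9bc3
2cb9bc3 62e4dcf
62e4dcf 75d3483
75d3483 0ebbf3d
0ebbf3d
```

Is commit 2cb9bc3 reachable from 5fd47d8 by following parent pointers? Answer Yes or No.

Yes

Ancestors of 5fd47d8 (commits reachable by following parents): {0ebbf3d, 2cb9bc3, 5fd47d8, 62e4dcf, 75d3483}.
2cb9bc3 is in that set, so it is an ancestor of 5fd47d8.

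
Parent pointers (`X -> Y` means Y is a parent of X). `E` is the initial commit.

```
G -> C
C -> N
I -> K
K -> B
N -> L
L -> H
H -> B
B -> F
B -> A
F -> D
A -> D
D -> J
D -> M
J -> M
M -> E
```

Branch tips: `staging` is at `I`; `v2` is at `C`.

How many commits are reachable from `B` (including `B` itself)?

Walking parent pointers from B: reachable set = {A, B, D, E, F, J, M}.
That is 7 commits.

7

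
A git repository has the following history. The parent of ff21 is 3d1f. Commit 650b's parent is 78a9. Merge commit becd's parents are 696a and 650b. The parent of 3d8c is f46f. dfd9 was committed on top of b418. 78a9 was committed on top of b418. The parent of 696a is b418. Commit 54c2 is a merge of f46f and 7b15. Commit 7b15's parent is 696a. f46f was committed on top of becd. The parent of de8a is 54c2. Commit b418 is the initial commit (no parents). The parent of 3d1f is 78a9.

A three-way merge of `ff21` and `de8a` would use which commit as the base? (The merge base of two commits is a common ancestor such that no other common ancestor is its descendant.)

78a9

Ancestors of ff21: {3d1f, 78a9, b418, ff21}.
Ancestors of de8a: {54c2, 650b, 696a, 78a9, 7b15, b418, becd, de8a, f46f}.
Common ancestors: {78a9, b418}.
Among these, 78a9 is not an ancestor of any other common ancestor — it is the merge base.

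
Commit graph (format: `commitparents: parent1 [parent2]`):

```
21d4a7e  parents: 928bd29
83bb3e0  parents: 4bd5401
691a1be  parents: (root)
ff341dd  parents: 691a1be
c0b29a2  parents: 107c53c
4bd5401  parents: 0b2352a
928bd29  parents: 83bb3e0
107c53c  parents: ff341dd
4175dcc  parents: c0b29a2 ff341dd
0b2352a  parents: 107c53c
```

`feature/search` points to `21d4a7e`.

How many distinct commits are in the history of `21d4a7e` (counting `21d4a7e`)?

Walking parent pointers from 21d4a7e: reachable set = {0b2352a, 107c53c, 21d4a7e, 4bd5401, 691a1be, 83bb3e0, 928bd29, ff341dd}.
That is 8 commits.

8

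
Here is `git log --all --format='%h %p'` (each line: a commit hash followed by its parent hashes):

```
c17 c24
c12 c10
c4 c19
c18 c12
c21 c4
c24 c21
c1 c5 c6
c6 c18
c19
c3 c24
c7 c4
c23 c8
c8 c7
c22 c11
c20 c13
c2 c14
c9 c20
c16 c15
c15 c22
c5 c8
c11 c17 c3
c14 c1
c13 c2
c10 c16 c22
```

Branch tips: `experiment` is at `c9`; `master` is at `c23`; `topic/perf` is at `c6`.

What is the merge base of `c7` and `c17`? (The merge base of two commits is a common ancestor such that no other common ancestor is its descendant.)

Ancestors of c7: {c19, c4, c7}.
Ancestors of c17: {c17, c19, c21, c24, c4}.
Common ancestors: {c19, c4}.
Among these, c4 is not an ancestor of any other common ancestor — it is the merge base.

c4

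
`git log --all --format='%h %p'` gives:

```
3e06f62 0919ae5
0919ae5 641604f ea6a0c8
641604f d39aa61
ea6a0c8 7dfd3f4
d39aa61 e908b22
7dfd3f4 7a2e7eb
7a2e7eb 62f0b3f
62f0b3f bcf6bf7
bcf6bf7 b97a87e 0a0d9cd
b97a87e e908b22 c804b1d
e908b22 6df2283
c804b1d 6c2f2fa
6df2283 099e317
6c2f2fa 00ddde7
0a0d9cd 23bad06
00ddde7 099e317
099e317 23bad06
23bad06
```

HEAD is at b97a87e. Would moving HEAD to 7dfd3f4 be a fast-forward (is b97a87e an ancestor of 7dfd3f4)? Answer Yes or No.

A fast-forward from b97a87e to 7dfd3f4 is possible iff b97a87e is an ancestor of 7dfd3f4.
Ancestors of 7dfd3f4: {00ddde7, 099e317, 0a0d9cd, 23bad06, 62f0b3f, 6c2f2fa, 6df2283, 7a2e7eb, 7dfd3f4, b97a87e, bcf6bf7, c804b1d, e908b22}.
b97a87e is among them, so fast-forward is possible.

Yes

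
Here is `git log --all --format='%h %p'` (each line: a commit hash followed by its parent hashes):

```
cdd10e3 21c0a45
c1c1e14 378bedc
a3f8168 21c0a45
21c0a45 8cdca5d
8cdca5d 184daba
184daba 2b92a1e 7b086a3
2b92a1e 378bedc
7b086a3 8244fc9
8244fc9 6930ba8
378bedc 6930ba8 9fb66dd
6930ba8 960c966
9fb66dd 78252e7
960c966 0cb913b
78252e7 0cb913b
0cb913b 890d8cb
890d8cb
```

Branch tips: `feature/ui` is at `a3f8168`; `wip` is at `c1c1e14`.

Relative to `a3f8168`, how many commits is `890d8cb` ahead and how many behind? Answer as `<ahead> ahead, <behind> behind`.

0 ahead, 13 behind

Reachable from 890d8cb: {890d8cb}.
Reachable from a3f8168: {0cb913b, 184daba, 21c0a45, 2b92a1e, 378bedc, 6930ba8, 78252e7, 7b086a3, 8244fc9, 890d8cb, 8cdca5d, 960c966, 9fb66dd, a3f8168}.
Only in 890d8cb's history (ahead): {} — 0.
Only in a3f8168's history (behind): {0cb913b, 184daba, 21c0a45, 2b92a1e, 378bedc, 6930ba8, 78252e7, 7b086a3, 8244fc9, 8cdca5d, 960c966, 9fb66dd, a3f8168} — 13.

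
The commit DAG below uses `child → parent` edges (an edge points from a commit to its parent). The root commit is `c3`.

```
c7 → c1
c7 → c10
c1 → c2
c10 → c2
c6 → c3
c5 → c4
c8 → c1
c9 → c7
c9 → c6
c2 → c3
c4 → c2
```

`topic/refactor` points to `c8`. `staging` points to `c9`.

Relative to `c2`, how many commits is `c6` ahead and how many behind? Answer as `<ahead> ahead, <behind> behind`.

Reachable from c6: {c3, c6}.
Reachable from c2: {c2, c3}.
Only in c6's history (ahead): {c6} — 1.
Only in c2's history (behind): {c2} — 1.

1 ahead, 1 behind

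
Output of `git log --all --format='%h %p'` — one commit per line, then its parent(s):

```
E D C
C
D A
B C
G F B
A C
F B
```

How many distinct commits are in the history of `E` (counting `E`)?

Walking parent pointers from E: reachable set = {A, C, D, E}.
That is 4 commits.

4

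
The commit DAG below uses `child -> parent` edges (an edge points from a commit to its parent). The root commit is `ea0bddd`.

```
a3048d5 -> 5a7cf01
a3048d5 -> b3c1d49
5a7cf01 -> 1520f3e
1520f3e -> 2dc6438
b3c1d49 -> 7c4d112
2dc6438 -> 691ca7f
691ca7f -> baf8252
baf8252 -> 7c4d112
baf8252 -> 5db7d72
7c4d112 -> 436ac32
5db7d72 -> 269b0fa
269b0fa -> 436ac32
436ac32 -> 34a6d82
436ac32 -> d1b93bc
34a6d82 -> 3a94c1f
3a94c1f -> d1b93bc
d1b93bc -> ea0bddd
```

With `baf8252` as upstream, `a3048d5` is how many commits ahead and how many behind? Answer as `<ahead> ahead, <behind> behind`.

6 ahead, 0 behind

Reachable from a3048d5: {1520f3e, 269b0fa, 2dc6438, 34a6d82, 3a94c1f, 436ac32, 5a7cf01, 5db7d72, 691ca7f, 7c4d112, a3048d5, b3c1d49, baf8252, d1b93bc, ea0bddd}.
Reachable from baf8252: {269b0fa, 34a6d82, 3a94c1f, 436ac32, 5db7d72, 7c4d112, baf8252, d1b93bc, ea0bddd}.
Only in a3048d5's history (ahead): {1520f3e, 2dc6438, 5a7cf01, 691ca7f, a3048d5, b3c1d49} — 6.
Only in baf8252's history (behind): {} — 0.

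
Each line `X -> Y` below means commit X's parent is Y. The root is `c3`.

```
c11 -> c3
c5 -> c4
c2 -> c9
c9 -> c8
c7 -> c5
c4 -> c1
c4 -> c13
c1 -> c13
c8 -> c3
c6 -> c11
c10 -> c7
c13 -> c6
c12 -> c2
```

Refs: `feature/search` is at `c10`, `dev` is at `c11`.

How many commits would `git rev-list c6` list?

Walking parent pointers from c6: reachable set = {c11, c3, c6}.
That is 3 commits.

3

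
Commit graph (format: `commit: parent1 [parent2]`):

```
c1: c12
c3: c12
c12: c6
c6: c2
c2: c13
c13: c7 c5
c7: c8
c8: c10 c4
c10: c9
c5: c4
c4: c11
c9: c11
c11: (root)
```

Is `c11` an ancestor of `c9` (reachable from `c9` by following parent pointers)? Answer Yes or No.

Ancestors of c9 (commits reachable by following parents): {c11, c9}.
c11 is in that set, so it is an ancestor of c9.

Yes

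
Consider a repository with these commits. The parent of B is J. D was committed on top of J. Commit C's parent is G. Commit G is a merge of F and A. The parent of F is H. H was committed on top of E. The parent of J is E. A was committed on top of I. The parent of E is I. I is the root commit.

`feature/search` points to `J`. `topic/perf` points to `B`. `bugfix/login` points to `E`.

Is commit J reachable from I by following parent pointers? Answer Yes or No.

No

Ancestors of I: {I}.
J is not in that set, so it is not an ancestor of I.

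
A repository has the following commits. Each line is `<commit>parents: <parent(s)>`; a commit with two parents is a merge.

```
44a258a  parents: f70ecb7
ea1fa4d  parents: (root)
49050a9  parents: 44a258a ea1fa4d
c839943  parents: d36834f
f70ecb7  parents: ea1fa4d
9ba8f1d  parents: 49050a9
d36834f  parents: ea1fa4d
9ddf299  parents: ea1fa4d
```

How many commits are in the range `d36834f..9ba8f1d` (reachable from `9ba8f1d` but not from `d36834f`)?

4

Reachable from 9ba8f1d: {44a258a, 49050a9, 9ba8f1d, ea1fa4d, f70ecb7}.
Reachable from d36834f: {d36834f, ea1fa4d}.
In 9ba8f1d's history but not d36834f's: {44a258a, 49050a9, 9ba8f1d, f70ecb7} — 4 commits.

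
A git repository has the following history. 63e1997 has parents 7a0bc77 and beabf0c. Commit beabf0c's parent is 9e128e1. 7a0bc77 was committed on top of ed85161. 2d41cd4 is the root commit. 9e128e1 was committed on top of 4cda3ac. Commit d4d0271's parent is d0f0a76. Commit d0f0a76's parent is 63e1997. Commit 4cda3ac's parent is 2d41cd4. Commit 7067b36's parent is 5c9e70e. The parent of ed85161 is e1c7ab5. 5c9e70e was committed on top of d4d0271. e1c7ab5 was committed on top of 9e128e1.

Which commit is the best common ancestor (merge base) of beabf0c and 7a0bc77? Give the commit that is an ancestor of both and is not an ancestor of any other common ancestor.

9e128e1

Ancestors of beabf0c: {2d41cd4, 4cda3ac, 9e128e1, beabf0c}.
Ancestors of 7a0bc77: {2d41cd4, 4cda3ac, 7a0bc77, 9e128e1, e1c7ab5, ed85161}.
Common ancestors: {2d41cd4, 4cda3ac, 9e128e1}.
Among these, 9e128e1 is not an ancestor of any other common ancestor — it is the merge base.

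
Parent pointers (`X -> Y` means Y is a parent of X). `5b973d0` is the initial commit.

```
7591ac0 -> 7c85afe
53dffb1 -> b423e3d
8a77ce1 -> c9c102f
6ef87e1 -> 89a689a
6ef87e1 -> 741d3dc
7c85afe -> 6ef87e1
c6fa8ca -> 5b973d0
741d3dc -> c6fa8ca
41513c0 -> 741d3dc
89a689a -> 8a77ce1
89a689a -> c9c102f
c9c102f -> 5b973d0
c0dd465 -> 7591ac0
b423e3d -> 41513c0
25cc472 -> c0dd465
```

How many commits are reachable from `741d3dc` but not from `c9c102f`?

2

Reachable from 741d3dc: {5b973d0, 741d3dc, c6fa8ca}.
Reachable from c9c102f: {5b973d0, c9c102f}.
In 741d3dc's history but not c9c102f's: {741d3dc, c6fa8ca} — 2 commits.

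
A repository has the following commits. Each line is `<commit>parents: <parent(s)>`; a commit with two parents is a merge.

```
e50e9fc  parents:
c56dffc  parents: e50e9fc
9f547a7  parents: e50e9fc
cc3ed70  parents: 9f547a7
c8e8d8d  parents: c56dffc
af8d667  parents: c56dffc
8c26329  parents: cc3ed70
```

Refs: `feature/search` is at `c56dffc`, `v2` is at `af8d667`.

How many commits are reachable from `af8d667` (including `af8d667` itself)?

3

Walking parent pointers from af8d667: reachable set = {af8d667, c56dffc, e50e9fc}.
That is 3 commits.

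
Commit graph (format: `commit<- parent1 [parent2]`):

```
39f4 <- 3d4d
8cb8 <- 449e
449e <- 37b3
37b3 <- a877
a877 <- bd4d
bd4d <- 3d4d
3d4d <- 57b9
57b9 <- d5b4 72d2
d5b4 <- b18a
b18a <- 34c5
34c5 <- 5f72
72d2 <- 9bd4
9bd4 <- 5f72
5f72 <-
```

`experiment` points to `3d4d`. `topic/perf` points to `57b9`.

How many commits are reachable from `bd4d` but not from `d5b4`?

Reachable from bd4d: {34c5, 3d4d, 57b9, 5f72, 72d2, 9bd4, b18a, bd4d, d5b4}.
Reachable from d5b4: {34c5, 5f72, b18a, d5b4}.
In bd4d's history but not d5b4's: {3d4d, 57b9, 72d2, 9bd4, bd4d} — 5 commits.

5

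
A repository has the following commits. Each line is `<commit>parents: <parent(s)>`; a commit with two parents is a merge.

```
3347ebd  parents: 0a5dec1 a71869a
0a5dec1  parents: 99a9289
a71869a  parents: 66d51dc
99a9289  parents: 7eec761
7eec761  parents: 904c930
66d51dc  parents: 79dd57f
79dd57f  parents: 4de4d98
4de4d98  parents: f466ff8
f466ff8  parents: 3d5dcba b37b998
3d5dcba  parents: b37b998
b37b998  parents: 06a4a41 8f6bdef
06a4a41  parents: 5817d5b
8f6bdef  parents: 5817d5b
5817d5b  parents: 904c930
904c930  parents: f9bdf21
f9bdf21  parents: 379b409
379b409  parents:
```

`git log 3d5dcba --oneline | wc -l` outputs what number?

8

Walking parent pointers from 3d5dcba: reachable set = {06a4a41, 379b409, 3d5dcba, 5817d5b, 8f6bdef, 904c930, b37b998, f9bdf21}.
That is 8 commits.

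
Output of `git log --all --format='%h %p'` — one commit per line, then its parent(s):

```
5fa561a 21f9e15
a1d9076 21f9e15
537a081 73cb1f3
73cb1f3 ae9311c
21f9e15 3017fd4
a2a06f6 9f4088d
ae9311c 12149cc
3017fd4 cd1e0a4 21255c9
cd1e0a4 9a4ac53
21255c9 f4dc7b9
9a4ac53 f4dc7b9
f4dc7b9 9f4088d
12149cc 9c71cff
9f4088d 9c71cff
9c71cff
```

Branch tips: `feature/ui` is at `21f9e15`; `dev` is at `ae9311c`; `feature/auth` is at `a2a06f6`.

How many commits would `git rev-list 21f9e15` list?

Walking parent pointers from 21f9e15: reachable set = {21255c9, 21f9e15, 3017fd4, 9a4ac53, 9c71cff, 9f4088d, cd1e0a4, f4dc7b9}.
That is 8 commits.

8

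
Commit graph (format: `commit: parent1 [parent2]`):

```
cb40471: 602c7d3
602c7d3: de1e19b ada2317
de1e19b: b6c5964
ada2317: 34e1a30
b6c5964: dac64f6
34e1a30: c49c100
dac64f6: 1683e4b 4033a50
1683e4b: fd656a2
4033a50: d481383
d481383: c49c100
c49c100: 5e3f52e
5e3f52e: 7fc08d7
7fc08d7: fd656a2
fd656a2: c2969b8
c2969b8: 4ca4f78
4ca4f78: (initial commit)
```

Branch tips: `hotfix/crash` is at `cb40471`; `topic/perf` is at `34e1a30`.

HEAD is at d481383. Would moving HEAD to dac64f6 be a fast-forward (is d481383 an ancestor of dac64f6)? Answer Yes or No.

A fast-forward from d481383 to dac64f6 is possible iff d481383 is an ancestor of dac64f6.
Ancestors of dac64f6: {1683e4b, 4033a50, 4ca4f78, 5e3f52e, 7fc08d7, c2969b8, c49c100, d481383, dac64f6, fd656a2}.
d481383 is among them, so fast-forward is possible.

Yes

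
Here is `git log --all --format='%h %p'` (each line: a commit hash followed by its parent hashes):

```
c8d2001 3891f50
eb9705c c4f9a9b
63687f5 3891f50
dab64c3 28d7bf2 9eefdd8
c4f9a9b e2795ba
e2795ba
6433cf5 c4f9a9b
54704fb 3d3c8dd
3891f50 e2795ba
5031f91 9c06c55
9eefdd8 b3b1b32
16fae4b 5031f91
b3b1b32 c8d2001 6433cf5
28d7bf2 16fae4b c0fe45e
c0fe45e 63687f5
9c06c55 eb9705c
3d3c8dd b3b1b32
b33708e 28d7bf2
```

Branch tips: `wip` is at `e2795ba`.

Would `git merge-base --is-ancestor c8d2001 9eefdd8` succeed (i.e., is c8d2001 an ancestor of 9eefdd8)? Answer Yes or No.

Yes

Ancestors of 9eefdd8 (commits reachable by following parents): {3891f50, 6433cf5, 9eefdd8, b3b1b32, c4f9a9b, c8d2001, e2795ba}.
c8d2001 is in that set, so it is an ancestor of 9eefdd8.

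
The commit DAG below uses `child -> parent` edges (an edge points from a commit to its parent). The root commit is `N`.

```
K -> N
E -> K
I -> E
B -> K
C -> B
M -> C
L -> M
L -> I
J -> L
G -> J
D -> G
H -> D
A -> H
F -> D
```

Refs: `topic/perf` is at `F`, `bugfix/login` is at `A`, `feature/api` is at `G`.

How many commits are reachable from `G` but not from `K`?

8

Reachable from G: {B, C, E, G, I, J, K, L, M, N}.
Reachable from K: {K, N}.
In G's history but not K's: {B, C, E, G, I, J, L, M} — 8 commits.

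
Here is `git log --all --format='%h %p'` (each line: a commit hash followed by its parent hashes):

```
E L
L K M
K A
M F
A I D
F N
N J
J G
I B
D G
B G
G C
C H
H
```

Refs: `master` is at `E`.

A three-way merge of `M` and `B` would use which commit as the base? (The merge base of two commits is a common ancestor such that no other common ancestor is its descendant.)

G

Ancestors of M: {C, F, G, H, J, M, N}.
Ancestors of B: {B, C, G, H}.
Common ancestors: {C, G, H}.
Among these, G is not an ancestor of any other common ancestor — it is the merge base.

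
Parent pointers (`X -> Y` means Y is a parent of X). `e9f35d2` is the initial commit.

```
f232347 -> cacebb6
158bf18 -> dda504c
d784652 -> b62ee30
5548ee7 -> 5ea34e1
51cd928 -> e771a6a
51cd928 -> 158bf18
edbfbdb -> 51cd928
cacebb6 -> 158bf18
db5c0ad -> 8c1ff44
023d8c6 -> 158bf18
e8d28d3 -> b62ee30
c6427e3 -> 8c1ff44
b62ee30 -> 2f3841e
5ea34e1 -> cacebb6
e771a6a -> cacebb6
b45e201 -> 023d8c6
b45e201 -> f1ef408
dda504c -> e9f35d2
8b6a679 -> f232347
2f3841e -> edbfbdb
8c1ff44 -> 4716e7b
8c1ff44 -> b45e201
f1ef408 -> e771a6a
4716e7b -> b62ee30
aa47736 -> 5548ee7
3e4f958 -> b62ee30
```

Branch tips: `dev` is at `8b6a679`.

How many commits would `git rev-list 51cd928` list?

6

Walking parent pointers from 51cd928: reachable set = {158bf18, 51cd928, cacebb6, dda504c, e771a6a, e9f35d2}.
That is 6 commits.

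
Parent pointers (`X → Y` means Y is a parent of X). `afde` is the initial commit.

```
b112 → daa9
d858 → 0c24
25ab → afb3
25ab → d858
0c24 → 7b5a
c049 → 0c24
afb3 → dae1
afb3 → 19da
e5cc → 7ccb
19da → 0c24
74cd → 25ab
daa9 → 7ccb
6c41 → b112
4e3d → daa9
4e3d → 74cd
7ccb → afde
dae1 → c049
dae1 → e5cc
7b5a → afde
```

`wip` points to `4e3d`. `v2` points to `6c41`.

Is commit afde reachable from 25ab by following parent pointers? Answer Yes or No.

Yes

Ancestors of 25ab (commits reachable by following parents): {0c24, 19da, 25ab, 7b5a, 7ccb, afb3, afde, c049, d858, dae1, e5cc}.
afde is in that set, so it is an ancestor of 25ab.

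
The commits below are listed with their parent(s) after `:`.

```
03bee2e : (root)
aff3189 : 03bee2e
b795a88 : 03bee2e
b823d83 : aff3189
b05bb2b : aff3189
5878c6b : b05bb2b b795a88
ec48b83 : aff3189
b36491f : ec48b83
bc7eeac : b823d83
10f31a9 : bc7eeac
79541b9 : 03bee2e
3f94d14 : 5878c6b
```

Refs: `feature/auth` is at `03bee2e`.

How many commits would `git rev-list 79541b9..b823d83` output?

Reachable from b823d83: {03bee2e, aff3189, b823d83}.
Reachable from 79541b9: {03bee2e, 79541b9}.
In b823d83's history but not 79541b9's: {aff3189, b823d83} — 2 commits.

2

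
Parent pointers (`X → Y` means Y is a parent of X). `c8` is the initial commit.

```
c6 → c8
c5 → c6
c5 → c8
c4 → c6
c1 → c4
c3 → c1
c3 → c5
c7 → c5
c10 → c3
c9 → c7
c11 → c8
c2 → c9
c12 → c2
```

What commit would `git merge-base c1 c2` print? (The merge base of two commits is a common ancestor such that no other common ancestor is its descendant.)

c6

Ancestors of c1: {c1, c4, c6, c8}.
Ancestors of c2: {c2, c5, c6, c7, c8, c9}.
Common ancestors: {c6, c8}.
Among these, c6 is not an ancestor of any other common ancestor — it is the merge base.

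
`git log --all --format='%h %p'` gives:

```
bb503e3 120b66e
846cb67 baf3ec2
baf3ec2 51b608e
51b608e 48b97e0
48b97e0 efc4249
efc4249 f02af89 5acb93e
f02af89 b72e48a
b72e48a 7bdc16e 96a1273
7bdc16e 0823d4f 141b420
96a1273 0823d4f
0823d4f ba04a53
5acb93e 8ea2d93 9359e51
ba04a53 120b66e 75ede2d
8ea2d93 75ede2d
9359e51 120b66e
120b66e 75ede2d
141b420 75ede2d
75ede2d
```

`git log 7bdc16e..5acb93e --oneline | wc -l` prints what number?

3

Reachable from 5acb93e: {120b66e, 5acb93e, 75ede2d, 8ea2d93, 9359e51}.
Reachable from 7bdc16e: {0823d4f, 120b66e, 141b420, 75ede2d, 7bdc16e, ba04a53}.
In 5acb93e's history but not 7bdc16e's: {5acb93e, 8ea2d93, 9359e51} — 3 commits.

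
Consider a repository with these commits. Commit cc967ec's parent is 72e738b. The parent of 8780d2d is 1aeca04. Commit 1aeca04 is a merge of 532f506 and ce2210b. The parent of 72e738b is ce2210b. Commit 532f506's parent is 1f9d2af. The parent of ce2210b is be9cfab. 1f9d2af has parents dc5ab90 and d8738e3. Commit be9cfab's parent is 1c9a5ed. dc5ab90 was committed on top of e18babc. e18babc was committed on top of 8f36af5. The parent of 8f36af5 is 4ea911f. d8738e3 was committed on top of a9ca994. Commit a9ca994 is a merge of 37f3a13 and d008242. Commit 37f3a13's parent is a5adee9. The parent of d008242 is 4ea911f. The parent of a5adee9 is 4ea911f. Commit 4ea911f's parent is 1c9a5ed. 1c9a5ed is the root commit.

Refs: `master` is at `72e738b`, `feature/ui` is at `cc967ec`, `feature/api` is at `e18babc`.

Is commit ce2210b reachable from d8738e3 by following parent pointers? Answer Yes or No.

Ancestors of d8738e3: {1c9a5ed, 37f3a13, 4ea911f, a5adee9, a9ca994, d008242, d8738e3}.
ce2210b is not in that set, so it is not an ancestor of d8738e3.

No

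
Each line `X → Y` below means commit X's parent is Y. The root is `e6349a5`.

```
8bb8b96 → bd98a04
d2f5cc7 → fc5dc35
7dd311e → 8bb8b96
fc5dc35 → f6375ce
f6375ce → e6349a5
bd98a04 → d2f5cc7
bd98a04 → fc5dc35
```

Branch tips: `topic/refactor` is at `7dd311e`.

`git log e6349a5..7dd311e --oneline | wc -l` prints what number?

6

Reachable from 7dd311e: {7dd311e, 8bb8b96, bd98a04, d2f5cc7, e6349a5, f6375ce, fc5dc35}.
Reachable from e6349a5: {e6349a5}.
In 7dd311e's history but not e6349a5's: {7dd311e, 8bb8b96, bd98a04, d2f5cc7, f6375ce, fc5dc35} — 6 commits.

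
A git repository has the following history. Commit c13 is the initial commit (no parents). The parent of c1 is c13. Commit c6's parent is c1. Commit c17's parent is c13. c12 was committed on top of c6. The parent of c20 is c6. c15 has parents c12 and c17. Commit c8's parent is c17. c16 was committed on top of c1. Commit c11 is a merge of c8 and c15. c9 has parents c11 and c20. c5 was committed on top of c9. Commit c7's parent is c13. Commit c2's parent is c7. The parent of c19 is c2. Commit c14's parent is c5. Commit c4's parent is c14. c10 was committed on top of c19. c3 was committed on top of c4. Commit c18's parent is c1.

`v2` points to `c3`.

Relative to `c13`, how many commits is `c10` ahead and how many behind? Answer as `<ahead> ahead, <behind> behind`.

Reachable from c10: {c10, c13, c19, c2, c7}.
Reachable from c13: {c13}.
Only in c10's history (ahead): {c10, c19, c2, c7} — 4.
Only in c13's history (behind): {} — 0.

4 ahead, 0 behind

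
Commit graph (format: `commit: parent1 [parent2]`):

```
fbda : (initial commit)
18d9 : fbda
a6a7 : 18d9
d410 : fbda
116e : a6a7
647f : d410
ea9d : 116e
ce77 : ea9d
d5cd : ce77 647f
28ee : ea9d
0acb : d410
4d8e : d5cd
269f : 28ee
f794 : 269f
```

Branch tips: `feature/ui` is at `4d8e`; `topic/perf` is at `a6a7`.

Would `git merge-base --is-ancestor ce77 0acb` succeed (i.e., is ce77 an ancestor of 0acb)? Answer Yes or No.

No

Ancestors of 0acb: {0acb, d410, fbda}.
ce77 is not in that set, so it is not an ancestor of 0acb.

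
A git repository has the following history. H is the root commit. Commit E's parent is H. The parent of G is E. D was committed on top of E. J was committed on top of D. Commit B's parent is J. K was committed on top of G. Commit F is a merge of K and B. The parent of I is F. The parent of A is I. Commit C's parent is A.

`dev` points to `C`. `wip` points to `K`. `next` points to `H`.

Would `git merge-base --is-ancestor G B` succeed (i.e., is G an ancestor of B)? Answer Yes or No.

Ancestors of B: {B, D, E, H, J}.
G is not in that set, so it is not an ancestor of B.

No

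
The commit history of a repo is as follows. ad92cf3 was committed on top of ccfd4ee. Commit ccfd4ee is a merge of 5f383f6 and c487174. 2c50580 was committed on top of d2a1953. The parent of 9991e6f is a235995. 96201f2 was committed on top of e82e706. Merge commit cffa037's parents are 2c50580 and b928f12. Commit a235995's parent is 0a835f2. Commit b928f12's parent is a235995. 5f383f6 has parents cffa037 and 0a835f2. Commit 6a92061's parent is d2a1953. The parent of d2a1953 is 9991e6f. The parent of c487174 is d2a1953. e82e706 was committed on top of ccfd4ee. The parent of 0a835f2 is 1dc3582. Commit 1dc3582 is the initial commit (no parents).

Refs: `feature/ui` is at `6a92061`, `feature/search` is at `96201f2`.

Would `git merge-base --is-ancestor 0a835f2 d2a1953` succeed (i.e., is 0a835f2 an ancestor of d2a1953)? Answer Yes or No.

Ancestors of d2a1953 (commits reachable by following parents): {0a835f2, 1dc3582, 9991e6f, a235995, d2a1953}.
0a835f2 is in that set, so it is an ancestor of d2a1953.

Yes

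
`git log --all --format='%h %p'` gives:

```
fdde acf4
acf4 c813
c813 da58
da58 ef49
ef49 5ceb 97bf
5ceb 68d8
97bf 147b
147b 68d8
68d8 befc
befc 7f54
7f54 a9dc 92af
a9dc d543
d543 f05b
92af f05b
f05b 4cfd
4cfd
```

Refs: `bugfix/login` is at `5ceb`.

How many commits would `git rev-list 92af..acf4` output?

Reachable from acf4: {147b, 4cfd, 5ceb, 68d8, 7f54, 92af, 97bf, a9dc, acf4, befc, c813, d543, da58, ef49, f05b}.
Reachable from 92af: {4cfd, 92af, f05b}.
In acf4's history but not 92af's: {147b, 5ceb, 68d8, 7f54, 97bf, a9dc, acf4, befc, c813, d543, da58, ef49} — 12 commits.

12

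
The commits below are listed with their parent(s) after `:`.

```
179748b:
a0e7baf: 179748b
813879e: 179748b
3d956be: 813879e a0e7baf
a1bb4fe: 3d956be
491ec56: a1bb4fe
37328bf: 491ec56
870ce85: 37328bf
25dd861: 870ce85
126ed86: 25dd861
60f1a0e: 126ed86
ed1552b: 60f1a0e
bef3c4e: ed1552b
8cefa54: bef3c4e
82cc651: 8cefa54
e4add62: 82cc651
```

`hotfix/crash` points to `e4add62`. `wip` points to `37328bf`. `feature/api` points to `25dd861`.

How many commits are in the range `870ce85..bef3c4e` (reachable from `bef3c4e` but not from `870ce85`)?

5

Reachable from bef3c4e: {126ed86, 179748b, 25dd861, 37328bf, 3d956be, 491ec56, 60f1a0e, 813879e, 870ce85, a0e7baf, a1bb4fe, bef3c4e, ed1552b}.
Reachable from 870ce85: {179748b, 37328bf, 3d956be, 491ec56, 813879e, 870ce85, a0e7baf, a1bb4fe}.
In bef3c4e's history but not 870ce85's: {126ed86, 25dd861, 60f1a0e, bef3c4e, ed1552b} — 5 commits.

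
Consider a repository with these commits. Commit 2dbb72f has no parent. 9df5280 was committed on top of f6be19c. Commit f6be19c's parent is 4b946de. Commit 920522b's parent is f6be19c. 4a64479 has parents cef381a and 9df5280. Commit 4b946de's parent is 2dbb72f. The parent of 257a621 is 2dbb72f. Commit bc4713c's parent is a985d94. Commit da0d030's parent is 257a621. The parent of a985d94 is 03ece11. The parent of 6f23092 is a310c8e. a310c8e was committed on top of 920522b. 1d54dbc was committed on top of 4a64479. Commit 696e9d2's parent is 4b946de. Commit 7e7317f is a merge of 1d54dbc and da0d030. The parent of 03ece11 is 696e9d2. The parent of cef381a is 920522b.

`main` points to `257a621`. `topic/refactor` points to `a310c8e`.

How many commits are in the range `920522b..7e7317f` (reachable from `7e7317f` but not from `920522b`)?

Reachable from 7e7317f: {1d54dbc, 257a621, 2dbb72f, 4a64479, 4b946de, 7e7317f, 920522b, 9df5280, cef381a, da0d030, f6be19c}.
Reachable from 920522b: {2dbb72f, 4b946de, 920522b, f6be19c}.
In 7e7317f's history but not 920522b's: {1d54dbc, 257a621, 4a64479, 7e7317f, 9df5280, cef381a, da0d030} — 7 commits.

7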